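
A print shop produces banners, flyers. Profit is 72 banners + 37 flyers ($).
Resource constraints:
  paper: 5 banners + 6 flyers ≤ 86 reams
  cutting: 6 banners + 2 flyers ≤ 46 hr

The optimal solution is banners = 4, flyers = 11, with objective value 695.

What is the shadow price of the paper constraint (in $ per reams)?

Check each constraint at x*: paper 86/86 (tight); cutting 46/46 (tight).
Dual feasibility on the basic columns requires 5·y_paper + 6·y_cutting = 72, 6·y_paper + 2·y_cutting = 37.
Solving: y_paper = 3, y_cutting = 9.5.
Shadow price of paper = 3.

3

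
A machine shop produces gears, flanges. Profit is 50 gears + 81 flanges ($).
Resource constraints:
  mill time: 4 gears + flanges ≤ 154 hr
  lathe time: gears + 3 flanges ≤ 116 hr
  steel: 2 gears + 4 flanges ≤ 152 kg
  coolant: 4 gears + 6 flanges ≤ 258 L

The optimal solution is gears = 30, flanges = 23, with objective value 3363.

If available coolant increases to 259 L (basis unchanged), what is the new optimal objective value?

3372.5

At the optimum: mill time uses 143 of 154 (slack = 11); lathe time uses 99 of 116 (slack = 17); steel uses 152 of 152 (binding); coolant uses 258 of 258 (binding).
Slack constraints have shadow price 0 (complementary slackness).
From A_Bᵀ y = c: 2·y_steel + 4·y_coolant = 50; 4·y_steel + 6·y_coolant = 81.
This yields shadow prices y_steel = 6, y_coolant = 9.5.
Δz = y_coolant·Δb = 9.5 × (1) = 9.5, so new z* = 3363 + 9.5 = 3372.5.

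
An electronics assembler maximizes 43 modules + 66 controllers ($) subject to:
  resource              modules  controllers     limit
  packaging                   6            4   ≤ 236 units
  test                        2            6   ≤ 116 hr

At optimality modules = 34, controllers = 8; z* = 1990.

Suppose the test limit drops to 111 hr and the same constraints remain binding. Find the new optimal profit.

At the optimum: packaging uses 236 of 236 (binding); test uses 116 of 116 (binding).
From A_Bᵀ y = c: 6·y_packaging + 2·y_test = 43; 4·y_packaging + 6·y_test = 66.
This yields shadow prices y_packaging = 4.5, y_test = 8.
Δz = y_test·Δb = 8 × (-5) = -40, so new z* = 1990 − 40 = 1950.

1950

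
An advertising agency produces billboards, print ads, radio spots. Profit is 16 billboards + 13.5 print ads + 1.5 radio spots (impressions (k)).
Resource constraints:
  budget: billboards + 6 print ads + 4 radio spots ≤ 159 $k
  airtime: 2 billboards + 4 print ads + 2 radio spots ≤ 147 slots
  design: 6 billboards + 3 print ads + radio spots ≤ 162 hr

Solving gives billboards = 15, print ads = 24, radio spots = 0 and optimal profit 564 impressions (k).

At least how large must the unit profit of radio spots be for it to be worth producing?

6.5

Binding: budget and design. Non-binding: airtime (21 unused).
Slack constraints have shadow price 0 (complementary slackness).
The binding rows give the dual system: 1·y_budget + 6·y_design = 16 and 6·y_budget + 3·y_design = 13.5.
This yields shadow prices y_budget = 1, y_design = 2.5.
radio spots enters the basis when its profit ≥ yᵀa₃ = 1·4 + 2.5·1 = 6.5.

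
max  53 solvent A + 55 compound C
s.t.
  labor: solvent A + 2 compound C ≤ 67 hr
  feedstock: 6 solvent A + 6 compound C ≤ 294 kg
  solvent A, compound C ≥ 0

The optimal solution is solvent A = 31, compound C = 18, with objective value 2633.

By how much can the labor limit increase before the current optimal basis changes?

Binding constraints: labor, feedstock. The basis is B = [[1,2],[6,6]] with det -6.
Per unit increase in labor, x* moves by d = (-1, 1).
The basis stays optimal until solvent A reaches 0; allowable increase = 31 hr.

31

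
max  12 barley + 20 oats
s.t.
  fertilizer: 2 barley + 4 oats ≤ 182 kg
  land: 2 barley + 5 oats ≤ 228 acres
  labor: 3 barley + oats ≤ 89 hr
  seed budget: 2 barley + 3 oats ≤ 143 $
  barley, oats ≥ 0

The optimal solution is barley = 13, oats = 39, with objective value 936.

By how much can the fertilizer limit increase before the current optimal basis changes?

3.5

Binding constraints: fertilizer, seed budget. The basis is B = [[2,4],[2,3]] with det -2.
Per unit increase in fertilizer, x* moves by d = (-1.5, 1).
The basis stays optimal until land becomes binding; allowable increase = 3.5 kg.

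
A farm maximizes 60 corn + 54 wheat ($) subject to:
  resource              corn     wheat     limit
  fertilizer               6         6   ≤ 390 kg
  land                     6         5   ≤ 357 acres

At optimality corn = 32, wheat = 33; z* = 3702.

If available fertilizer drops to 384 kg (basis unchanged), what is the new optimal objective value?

3678

At the optimum: fertilizer uses 390 of 390 (binding); land uses 357 of 357 (binding).
Dual feasibility on the basic columns requires 6·y_fertilizer + 6·y_land = 60, 6·y_fertilizer + 5·y_land = 54.
Solving: y_fertilizer = 4, y_land = 6.
Δz = y_fertilizer·Δb = 4 × (-6) = -24, so new z* = 3702 − 24 = 3678.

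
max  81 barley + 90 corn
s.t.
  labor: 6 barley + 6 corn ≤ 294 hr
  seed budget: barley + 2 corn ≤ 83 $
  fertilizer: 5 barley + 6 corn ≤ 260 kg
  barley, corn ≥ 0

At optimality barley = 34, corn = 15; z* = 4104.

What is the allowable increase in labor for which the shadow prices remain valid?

Binding constraints: labor, fertilizer. The basis is B = [[6,6],[5,6]] with det 6.
Per unit increase in labor, x* moves by d = (1, -0.8333).
The basis stays optimal until corn reaches 0; allowable increase = 18 hr.

18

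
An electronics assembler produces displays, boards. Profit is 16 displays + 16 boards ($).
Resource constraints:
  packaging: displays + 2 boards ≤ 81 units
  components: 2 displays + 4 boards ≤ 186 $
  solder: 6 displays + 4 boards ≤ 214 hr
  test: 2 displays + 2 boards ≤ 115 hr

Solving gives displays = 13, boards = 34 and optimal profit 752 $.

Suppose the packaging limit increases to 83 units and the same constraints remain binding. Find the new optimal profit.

760

Check each constraint at x*: packaging 81/81 (tight); components 162/186 (slack 24); solder 214/214 (tight); test 94/115 (slack 21).
Since components, test are not tight, their duals are 0.
From A_Bᵀ y = c: 1·y_packaging + 6·y_solder = 16; 2·y_packaging + 4·y_solder = 16.
→ y_packaging = 4 and y_solder = 2.
Δz = y_packaging·Δb = 4 × (2) = 8, so new z* = 752 + 8 = 760.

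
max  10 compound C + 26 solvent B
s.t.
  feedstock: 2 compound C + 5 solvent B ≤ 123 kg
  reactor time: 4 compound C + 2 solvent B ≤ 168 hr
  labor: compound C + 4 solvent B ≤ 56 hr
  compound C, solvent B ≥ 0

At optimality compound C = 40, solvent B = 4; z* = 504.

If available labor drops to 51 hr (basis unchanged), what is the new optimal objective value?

474

At the optimum: feedstock uses 100 of 123 (slack = 23); reactor time uses 168 of 168 (binding); labor uses 56 of 56 (binding).
Slack constraints have shadow price 0 (complementary slackness).
From A_Bᵀ y = c: 4·y_reactor time + 1·y_labor = 10; 2·y_reactor time + 4·y_labor = 26.
Solving: y_reactor time = 1, y_labor = 6.
Δz = y_labor·Δb = 6 × (-5) = -30, so new z* = 504 − 30 = 474.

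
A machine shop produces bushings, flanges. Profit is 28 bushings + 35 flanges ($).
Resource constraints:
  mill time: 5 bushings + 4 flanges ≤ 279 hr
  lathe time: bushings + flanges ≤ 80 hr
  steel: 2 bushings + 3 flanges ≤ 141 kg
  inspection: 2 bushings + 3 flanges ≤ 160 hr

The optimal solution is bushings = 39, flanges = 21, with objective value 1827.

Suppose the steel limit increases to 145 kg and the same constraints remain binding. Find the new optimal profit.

1863

Binding: mill time and steel. Non-binding: lathe time (20 unused), inspection (19 unused).
By complementary slackness, y = 0 for the non-binding constraints.
From A_Bᵀ y = c: 5·y_mill time + 2·y_steel = 28; 4·y_mill time + 3·y_steel = 35.
This yields shadow prices y_mill time = 2, y_steel = 9.
Δz = y_steel·Δb = 9 × (4) = 36, so new z* = 1827 + 36 = 1863.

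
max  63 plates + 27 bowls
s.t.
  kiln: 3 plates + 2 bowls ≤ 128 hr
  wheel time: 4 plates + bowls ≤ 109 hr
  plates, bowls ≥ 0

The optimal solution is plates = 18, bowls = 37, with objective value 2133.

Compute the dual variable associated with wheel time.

9

Check each constraint at x*: kiln 128/128 (tight); wheel time 109/109 (tight).
From A_Bᵀ y = c: 3·y_kiln + 4·y_wheel time = 63; 2·y_kiln + 1·y_wheel time = 27.
Solving: y_kiln = 9, y_wheel time = 9.
Shadow price of wheel time = 9.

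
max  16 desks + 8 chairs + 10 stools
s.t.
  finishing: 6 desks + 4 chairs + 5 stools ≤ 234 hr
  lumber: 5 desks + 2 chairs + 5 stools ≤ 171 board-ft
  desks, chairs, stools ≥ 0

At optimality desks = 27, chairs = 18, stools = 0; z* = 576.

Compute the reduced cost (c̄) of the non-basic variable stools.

-5

Check each constraint at x*: finishing 234/234 (tight); lumber 171/171 (tight).
From A_Bᵀ y = c: 6·y_finishing + 5·y_lumber = 16; 4·y_finishing + 2·y_lumber = 8.
This yields shadow prices y_finishing = 1, y_lumber = 2.
Reduced cost of stools: c₃ − yᵀa₃ = 10 − (1·5 + 2·5) = 10 − 15 = -5.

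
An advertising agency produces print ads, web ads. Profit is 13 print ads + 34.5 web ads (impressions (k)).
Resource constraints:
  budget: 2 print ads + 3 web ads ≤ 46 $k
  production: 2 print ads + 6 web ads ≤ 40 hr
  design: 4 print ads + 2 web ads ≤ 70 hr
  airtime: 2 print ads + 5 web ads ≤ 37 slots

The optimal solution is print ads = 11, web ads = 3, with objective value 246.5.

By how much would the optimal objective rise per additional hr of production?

Binding: production and airtime. Non-binding: budget (15 unused), design (20 unused).
Since budget, design are not tight, their duals are 0.
From A_Bᵀ y = c: 2·y_production + 2·y_airtime = 13; 6·y_production + 5·y_airtime = 34.5.
Solving: y_production = 2, y_airtime = 4.5.
Shadow price of production = 2.

2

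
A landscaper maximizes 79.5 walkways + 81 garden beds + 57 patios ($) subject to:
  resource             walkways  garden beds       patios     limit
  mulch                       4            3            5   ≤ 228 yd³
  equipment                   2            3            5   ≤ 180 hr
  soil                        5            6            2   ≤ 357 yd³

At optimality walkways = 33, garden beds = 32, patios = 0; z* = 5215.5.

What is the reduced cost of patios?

At the optimum: mulch uses 228 of 228 (binding); equipment uses 162 of 180 (slack = 18); soil uses 357 of 357 (binding).
Since equipment is not tight, its dual is 0.
The binding rows give the dual system: 4·y_mulch + 5·y_soil = 79.5 and 3·y_mulch + 6·y_soil = 81.
Solving: y_mulch = 8, y_soil = 9.5.
Reduced cost of patios: c₃ − yᵀa₃ = 57 − (8·5 + 9.5·2) = 57 − 59 = -2.

-2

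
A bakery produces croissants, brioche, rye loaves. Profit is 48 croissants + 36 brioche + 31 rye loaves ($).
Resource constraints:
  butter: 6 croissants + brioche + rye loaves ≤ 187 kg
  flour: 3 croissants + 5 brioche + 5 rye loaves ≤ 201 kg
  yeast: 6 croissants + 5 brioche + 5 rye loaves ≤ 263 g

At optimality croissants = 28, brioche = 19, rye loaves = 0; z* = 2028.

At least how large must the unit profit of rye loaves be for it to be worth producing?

At the optimum: butter uses 187 of 187 (binding); flour uses 179 of 201 (slack = 22); yeast uses 263 of 263 (binding).
By complementary slackness, y = 0 for the non-binding constraint.
Dual feasibility on the basic columns requires 6·y_butter + 6·y_yeast = 48, 1·y_butter + 5·y_yeast = 36.
Solving: y_butter = 1, y_yeast = 7.
rye loaves enters the basis when its profit ≥ yᵀa₃ = 1·1 + 7·5 = 36.

36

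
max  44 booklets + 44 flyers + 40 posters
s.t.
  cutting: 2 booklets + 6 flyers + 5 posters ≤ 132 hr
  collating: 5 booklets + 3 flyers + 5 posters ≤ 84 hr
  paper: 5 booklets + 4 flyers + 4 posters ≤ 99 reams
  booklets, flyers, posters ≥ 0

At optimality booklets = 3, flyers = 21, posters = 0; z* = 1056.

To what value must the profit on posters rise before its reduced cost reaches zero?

42

At the optimum: cutting uses 132 of 132 (binding); collating uses 78 of 84 (slack = 6); paper uses 99 of 99 (binding).
Slack constraints have shadow price 0 (complementary slackness).
From A_Bᵀ y = c: 2·y_cutting + 5·y_paper = 44; 6·y_cutting + 4·y_paper = 44.
This yields shadow prices y_cutting = 2, y_paper = 8.
posters enters the basis when its profit ≥ yᵀa₃ = 2·5 + 8·4 = 42.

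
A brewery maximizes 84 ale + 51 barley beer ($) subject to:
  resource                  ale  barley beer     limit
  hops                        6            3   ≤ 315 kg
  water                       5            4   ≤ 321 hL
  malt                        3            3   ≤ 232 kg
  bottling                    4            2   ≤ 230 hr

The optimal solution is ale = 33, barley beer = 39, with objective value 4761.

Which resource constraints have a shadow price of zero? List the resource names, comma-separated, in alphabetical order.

hops: 315/315 (binding)
water: 321/321 (binding)
malt: 216/232 (slack 16)
bottling: 210/230 (slack 20)
By complementary slackness, a constraint with positive slack has shadow price 0 → bottling, malt.

bottling, malt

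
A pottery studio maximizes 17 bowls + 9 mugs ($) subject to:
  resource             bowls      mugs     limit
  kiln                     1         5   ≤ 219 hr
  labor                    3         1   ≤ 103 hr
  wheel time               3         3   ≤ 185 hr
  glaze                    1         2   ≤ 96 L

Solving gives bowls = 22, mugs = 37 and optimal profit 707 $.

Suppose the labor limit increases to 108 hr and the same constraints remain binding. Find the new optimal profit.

732

Check each constraint at x*: kiln 207/219 (slack 12); labor 103/103 (tight); wheel time 177/185 (slack 8); glaze 96/96 (tight).
By complementary slackness, y = 0 for the non-binding constraints.
The binding rows give the dual system: 3·y_labor + 1·y_glaze = 17 and 1·y_labor + 2·y_glaze = 9.
This yields shadow prices y_labor = 5, y_glaze = 2.
Δz = y_labor·Δb = 5 × (5) = 25, so new z* = 707 + 25 = 732.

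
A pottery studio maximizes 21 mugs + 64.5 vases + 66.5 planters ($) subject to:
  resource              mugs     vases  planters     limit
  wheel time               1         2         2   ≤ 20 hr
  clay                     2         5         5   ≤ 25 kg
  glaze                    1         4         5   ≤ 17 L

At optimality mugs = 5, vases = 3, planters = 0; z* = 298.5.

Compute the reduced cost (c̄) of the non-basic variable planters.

-6

Check each constraint at x*: wheel time 11/20 (slack 9); clay 25/25 (tight); glaze 17/17 (tight).
By complementary slackness, y = 0 for the non-binding constraint.
The binding rows give the dual system: 2·y_clay + 1·y_glaze = 21 and 5·y_clay + 4·y_glaze = 64.5.
Solving: y_clay = 6.5, y_glaze = 8.
Reduced cost of planters: c₃ − yᵀa₃ = 66.5 − (6.5·5 + 8·5) = 66.5 − 72.5 = -6.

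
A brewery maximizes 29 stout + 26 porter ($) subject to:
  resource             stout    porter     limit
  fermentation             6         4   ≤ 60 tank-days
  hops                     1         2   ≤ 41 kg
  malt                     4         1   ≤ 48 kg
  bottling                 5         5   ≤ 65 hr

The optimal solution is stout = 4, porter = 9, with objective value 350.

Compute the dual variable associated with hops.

0

At the optimum: fermentation uses 60 of 60 (binding); hops uses 22 of 41 (slack = 19); malt uses 25 of 48 (slack = 23); bottling uses 65 of 65 (binding).
Since hops, malt are not tight, their duals are 0.
From A_Bᵀ y = c: 6·y_fermentation + 5·y_bottling = 29; 4·y_fermentation + 5·y_bottling = 26.
Solving: y_fermentation = 1.5, y_bottling = 4.
Shadow price of hops = 0.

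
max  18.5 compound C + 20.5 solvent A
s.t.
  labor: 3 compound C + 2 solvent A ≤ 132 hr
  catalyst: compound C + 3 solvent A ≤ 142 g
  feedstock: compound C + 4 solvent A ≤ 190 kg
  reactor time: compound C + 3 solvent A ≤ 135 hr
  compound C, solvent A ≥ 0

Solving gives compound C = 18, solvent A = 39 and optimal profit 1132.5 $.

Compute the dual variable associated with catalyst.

0

Check each constraint at x*: labor 132/132 (tight); catalyst 135/142 (slack 7); feedstock 174/190 (slack 16); reactor time 135/135 (tight).
Since catalyst, feedstock are not tight, their duals are 0.
From A_Bᵀ y = c: 3·y_labor + 1·y_reactor time = 18.5; 2·y_labor + 3·y_reactor time = 20.5.
This yields shadow prices y_labor = 5, y_reactor time = 3.5.
Shadow price of catalyst = 0.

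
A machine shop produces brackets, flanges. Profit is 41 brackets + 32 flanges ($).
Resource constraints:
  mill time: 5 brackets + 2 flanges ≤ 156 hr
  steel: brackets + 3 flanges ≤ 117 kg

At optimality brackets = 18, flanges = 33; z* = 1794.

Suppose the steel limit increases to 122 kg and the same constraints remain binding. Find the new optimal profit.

Check each constraint at x*: mill time 156/156 (tight); steel 117/117 (tight).
The binding rows give the dual system: 5·y_mill time + 1·y_steel = 41 and 2·y_mill time + 3·y_steel = 32.
→ y_mill time = 7 and y_steel = 6.
Δz = y_steel·Δb = 6 × (5) = 30, so new z* = 1794 + 30 = 1824.

1824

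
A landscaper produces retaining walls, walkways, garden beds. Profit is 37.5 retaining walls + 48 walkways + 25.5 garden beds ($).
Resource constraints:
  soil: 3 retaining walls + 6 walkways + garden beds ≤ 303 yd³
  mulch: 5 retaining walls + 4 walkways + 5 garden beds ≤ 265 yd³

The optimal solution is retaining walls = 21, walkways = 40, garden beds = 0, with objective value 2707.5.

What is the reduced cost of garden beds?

Check each constraint at x*: soil 303/303 (tight); mulch 265/265 (tight).
Dual feasibility on the basic columns requires 3·y_soil + 5·y_mulch = 37.5, 6·y_soil + 4·y_mulch = 48.
Solving: y_soil = 5, y_mulch = 4.5.
Reduced cost of garden beds: c₃ − yᵀa₃ = 25.5 − (5·1 + 4.5·5) = 25.5 − 27.5 = -2.

-2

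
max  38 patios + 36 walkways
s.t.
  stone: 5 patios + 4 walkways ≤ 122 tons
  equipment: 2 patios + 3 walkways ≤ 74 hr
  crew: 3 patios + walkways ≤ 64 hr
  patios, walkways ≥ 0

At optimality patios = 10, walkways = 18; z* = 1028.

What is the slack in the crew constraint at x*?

16

crew used = 3·10 + 1·18 = 48; slack = 64 − 48 = 16.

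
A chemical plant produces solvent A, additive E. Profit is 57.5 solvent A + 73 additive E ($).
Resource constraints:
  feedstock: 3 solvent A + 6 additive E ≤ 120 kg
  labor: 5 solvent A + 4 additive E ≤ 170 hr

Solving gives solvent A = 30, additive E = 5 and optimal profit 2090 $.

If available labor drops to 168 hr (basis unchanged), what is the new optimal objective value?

2076

At the optimum: feedstock uses 120 of 120 (binding); labor uses 170 of 170 (binding).
Dual feasibility on the basic columns requires 3·y_feedstock + 5·y_labor = 57.5, 6·y_feedstock + 4·y_labor = 73.
→ y_feedstock = 7.5 and y_labor = 7.
Δz = y_labor·Δb = 7 × (-2) = -14, so new z* = 2090 − 14 = 2076.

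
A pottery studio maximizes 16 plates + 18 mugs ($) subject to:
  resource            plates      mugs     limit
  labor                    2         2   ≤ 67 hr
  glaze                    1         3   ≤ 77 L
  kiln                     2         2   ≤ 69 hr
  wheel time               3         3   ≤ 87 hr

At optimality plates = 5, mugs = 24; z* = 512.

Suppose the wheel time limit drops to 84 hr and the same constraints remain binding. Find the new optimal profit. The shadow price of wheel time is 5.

Δb = -3, so new z* = 512 + (5)·(-3) = 512 − 15 = 497.

497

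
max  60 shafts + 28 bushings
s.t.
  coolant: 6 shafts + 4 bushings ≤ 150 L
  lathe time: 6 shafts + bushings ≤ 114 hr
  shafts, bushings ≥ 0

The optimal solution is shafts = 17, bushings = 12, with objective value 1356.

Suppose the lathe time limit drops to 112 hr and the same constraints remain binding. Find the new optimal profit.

1348

Check each constraint at x*: coolant 150/150 (tight); lathe time 114/114 (tight).
Dual feasibility on the basic columns requires 6·y_coolant + 6·y_lathe time = 60, 4·y_coolant + 1·y_lathe time = 28.
Solving: y_coolant = 6, y_lathe time = 4.
Δz = y_lathe time·Δb = 4 × (-2) = -8, so new z* = 1356 − 8 = 1348.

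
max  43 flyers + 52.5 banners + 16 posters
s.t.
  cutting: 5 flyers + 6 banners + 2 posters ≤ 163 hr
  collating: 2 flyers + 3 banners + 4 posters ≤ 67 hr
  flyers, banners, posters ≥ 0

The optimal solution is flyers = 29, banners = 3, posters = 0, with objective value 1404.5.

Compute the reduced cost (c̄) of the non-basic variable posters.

Both cutting and collating are binding at x*.
Dual feasibility on the basic columns requires 5·y_cutting + 2·y_collating = 43, 6·y_cutting + 3·y_collating = 52.5.
→ y_cutting = 8 and y_collating = 1.5.
Reduced cost of posters: c₃ − yᵀa₃ = 16 − (8·2 + 1.5·4) = 16 − 22 = -6.

-6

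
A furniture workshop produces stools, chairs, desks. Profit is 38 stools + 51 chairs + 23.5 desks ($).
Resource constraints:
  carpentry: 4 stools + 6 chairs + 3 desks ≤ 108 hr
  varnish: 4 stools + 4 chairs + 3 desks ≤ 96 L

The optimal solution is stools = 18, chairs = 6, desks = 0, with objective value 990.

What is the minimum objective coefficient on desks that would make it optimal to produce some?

28.5

Both carpentry and varnish are binding at x*.
Dual feasibility on the basic columns requires 4·y_carpentry + 4·y_varnish = 38, 6·y_carpentry + 4·y_varnish = 51.
Solving: y_carpentry = 6.5, y_varnish = 3.
desks enters the basis when its profit ≥ yᵀa₃ = 6.5·3 + 3·3 = 28.5.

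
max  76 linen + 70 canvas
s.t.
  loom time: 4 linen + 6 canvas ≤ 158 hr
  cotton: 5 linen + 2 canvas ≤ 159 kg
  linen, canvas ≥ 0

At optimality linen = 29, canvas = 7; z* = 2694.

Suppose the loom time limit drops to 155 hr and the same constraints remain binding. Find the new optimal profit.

2667

Both loom time and cotton are binding at x*.
From A_Bᵀ y = c: 4·y_loom time + 5·y_cotton = 76; 6·y_loom time + 2·y_cotton = 70.
→ y_loom time = 9 and y_cotton = 8.
Δz = y_loom time·Δb = 9 × (-3) = -27, so new z* = 2694 − 27 = 2667.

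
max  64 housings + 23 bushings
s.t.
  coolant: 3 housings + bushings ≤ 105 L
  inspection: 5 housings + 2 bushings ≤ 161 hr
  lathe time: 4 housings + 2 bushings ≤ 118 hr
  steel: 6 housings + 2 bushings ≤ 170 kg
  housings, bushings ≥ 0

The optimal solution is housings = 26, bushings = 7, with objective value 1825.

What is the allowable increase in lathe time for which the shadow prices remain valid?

34

Binding constraints: lathe time, steel. The basis is B = [[4,2],[6,2]] with det -4.
Per unit increase in lathe time, x* moves by d = (-0.5, 1.5).
The basis stays optimal until inspection becomes binding; allowable increase = 34 hr.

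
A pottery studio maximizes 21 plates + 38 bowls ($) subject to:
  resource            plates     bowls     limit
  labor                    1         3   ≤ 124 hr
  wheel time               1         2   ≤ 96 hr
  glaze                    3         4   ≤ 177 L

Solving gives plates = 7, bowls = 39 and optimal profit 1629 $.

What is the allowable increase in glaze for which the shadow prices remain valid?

55

Binding constraints: labor, glaze. The basis is B = [[1,3],[3,4]] with det -5.
Per unit increase in glaze, x* moves by d = (0.6, -0.2).
The basis stays optimal until wheel time becomes binding; allowable increase = 55 L.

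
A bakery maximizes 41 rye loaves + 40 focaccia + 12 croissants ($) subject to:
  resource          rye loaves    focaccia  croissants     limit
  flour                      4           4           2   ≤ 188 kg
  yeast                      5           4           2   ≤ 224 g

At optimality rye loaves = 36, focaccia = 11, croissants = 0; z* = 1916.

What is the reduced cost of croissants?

Both flour and yeast are binding at x*.
The binding rows give the dual system: 4·y_flour + 5·y_yeast = 41 and 4·y_flour + 4·y_yeast = 40.
Solving: y_flour = 9, y_yeast = 1.
Reduced cost of croissants: c₃ − yᵀa₃ = 12 − (9·2 + 1·2) = 12 − 20 = -8.

-8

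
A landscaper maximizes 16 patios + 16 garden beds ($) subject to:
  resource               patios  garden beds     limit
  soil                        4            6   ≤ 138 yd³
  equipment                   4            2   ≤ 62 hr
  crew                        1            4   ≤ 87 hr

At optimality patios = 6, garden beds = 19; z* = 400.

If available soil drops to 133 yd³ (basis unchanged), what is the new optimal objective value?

390

Check each constraint at x*: soil 138/138 (tight); equipment 62/62 (tight); crew 82/87 (slack 5).
Slack constraints have shadow price 0 (complementary slackness).
From A_Bᵀ y = c: 4·y_soil + 4·y_equipment = 16; 6·y_soil + 2·y_equipment = 16.
Solving: y_soil = 2, y_equipment = 2.
Δz = y_soil·Δb = 2 × (-5) = -10, so new z* = 400 − 10 = 390.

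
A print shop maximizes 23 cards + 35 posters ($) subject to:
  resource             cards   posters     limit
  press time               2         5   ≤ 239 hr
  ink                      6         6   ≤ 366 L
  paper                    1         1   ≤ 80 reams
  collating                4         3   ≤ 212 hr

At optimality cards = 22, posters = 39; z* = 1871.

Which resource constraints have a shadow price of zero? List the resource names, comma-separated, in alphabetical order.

press time: 239/239 (binding)
ink: 366/366 (binding)
paper: 61/80 (slack 19)
collating: 205/212 (slack 7)
By complementary slackness, a constraint with positive slack has shadow price 0 → collating, paper.

collating, paper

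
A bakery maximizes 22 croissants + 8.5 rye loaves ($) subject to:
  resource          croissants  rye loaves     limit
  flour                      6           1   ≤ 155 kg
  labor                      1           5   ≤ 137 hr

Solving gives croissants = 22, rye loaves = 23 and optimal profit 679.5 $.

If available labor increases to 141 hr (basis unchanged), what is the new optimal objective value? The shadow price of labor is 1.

683.5

Δb = 4, so new z* = 679.5 + (1)·(4) = 679.5 + 4 = 683.5.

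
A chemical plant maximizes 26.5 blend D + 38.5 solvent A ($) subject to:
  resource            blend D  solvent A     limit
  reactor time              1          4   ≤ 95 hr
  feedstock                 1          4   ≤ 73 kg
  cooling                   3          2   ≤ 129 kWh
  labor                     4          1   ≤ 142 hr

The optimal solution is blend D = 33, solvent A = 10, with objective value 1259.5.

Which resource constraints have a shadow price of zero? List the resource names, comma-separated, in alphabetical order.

cooling, reactor time

reactor time: 73/95 (slack 22)
feedstock: 73/73 (binding)
cooling: 119/129 (slack 10)
labor: 142/142 (binding)
By complementary slackness, a constraint with positive slack has shadow price 0 → cooling, reactor time.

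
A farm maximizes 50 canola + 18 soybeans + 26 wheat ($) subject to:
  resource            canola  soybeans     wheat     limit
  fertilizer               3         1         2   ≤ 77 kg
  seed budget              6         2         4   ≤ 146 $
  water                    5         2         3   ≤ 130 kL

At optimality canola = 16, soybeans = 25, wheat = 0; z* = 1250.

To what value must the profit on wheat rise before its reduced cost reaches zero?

32

At the optimum: fertilizer uses 73 of 77 (slack = 4); seed budget uses 146 of 146 (binding); water uses 130 of 130 (binding).
By complementary slackness, y = 0 for the non-binding constraint.
The binding rows give the dual system: 6·y_seed budget + 5·y_water = 50 and 2·y_seed budget + 2·y_water = 18.
This yields shadow prices y_seed budget = 5, y_water = 4.
wheat enters the basis when its profit ≥ yᵀa₃ = 5·4 + 4·3 = 32.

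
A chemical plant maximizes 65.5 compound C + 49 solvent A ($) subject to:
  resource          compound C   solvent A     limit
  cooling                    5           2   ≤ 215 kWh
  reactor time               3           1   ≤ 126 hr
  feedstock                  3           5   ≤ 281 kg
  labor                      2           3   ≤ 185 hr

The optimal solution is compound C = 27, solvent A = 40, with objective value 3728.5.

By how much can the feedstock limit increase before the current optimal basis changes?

Binding constraints: cooling, feedstock. The basis is B = [[5,2],[3,5]] with det 19.
Per unit increase in feedstock, x* moves by d = (-0.1053, 0.2632).
The basis stays optimal until labor becomes binding; allowable increase = 19 kg.

19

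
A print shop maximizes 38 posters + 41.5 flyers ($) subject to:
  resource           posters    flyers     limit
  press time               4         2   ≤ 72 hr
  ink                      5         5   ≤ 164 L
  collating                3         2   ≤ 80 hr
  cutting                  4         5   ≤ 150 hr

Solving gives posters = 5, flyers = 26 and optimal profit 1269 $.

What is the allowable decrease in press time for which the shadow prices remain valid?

Binding constraints: press time, cutting. The basis is B = [[4,2],[4,5]] with det 12.
Per unit decrease in press time, x* moves by d = (-0.4167, 0.3333).
The basis stays optimal until posters reaches 0; allowable decrease = 12 hr.

12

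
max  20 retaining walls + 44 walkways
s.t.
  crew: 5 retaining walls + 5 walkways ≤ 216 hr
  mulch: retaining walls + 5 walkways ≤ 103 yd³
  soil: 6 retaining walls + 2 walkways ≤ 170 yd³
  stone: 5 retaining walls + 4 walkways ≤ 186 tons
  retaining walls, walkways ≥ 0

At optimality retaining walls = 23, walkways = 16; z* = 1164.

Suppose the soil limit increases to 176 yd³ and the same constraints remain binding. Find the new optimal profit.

Binding: mulch and soil. Non-binding: crew (21 unused), stone (7 unused).
Slack constraints have shadow price 0 (complementary slackness).
Dual feasibility on the basic columns requires 1·y_mulch + 6·y_soil = 20, 5·y_mulch + 2·y_soil = 44.
Solving: y_mulch = 8, y_soil = 2.
Δz = y_soil·Δb = 2 × (6) = 12, so new z* = 1164 + 12 = 1176.

1176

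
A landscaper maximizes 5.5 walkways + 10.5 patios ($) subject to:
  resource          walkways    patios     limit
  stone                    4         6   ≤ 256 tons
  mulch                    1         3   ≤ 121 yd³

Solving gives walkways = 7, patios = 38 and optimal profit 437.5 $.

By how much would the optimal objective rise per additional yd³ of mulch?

Check each constraint at x*: stone 256/256 (tight); mulch 121/121 (tight).
Dual feasibility on the basic columns requires 4·y_stone + 1·y_mulch = 5.5, 6·y_stone + 3·y_mulch = 10.5.
Solving: y_stone = 1, y_mulch = 1.5.
Shadow price of mulch = 1.5.

1.5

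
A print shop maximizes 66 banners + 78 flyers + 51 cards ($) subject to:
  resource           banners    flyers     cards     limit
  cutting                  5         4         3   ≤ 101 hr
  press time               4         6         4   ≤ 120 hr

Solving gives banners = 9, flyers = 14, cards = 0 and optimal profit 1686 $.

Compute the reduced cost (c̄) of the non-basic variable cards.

Both cutting and press time are binding at x*.
From A_Bᵀ y = c: 5·y_cutting + 4·y_press time = 66; 4·y_cutting + 6·y_press time = 78.
Solving: y_cutting = 6, y_press time = 9.
Reduced cost of cards: c₃ − yᵀa₃ = 51 − (6·3 + 9·4) = 51 − 54 = -3.

-3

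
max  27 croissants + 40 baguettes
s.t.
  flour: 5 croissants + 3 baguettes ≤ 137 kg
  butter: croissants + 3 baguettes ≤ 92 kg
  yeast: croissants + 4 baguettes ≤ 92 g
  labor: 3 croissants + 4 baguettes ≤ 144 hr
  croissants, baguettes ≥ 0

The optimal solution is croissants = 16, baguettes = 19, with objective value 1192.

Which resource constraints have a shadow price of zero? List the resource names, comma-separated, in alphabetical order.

butter, labor

flour: 137/137 (binding)
butter: 73/92 (slack 19)
yeast: 92/92 (binding)
labor: 124/144 (slack 20)
By complementary slackness, a constraint with positive slack has shadow price 0 → butter, labor.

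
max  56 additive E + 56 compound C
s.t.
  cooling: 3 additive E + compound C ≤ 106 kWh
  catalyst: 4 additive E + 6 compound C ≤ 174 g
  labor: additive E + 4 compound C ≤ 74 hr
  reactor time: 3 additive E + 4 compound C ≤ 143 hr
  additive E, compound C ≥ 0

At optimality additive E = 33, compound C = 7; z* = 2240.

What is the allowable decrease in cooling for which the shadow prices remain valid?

Binding constraints: cooling, catalyst. The basis is B = [[3,1],[4,6]] with det 14.
Per unit decrease in cooling, x* moves by d = (-0.4286, 0.2857).
The basis stays optimal until labor becomes binding; allowable decrease = 18.2 kWh.

18.2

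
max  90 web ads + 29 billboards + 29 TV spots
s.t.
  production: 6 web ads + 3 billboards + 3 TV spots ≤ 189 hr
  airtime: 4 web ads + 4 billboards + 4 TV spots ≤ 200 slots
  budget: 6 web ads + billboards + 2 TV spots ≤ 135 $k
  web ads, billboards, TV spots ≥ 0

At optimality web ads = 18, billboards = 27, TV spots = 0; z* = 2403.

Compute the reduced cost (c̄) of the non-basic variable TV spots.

-8

Binding: production and budget. Non-binding: airtime (20 unused).
By complementary slackness, y = 0 for the non-binding constraint.
Dual feasibility on the basic columns requires 6·y_production + 6·y_budget = 90, 3·y_production + 1·y_budget = 29.
→ y_production = 7 and y_budget = 8.
Reduced cost of TV spots: c₃ − yᵀa₃ = 29 − (7·3 + 8·2) = 29 − 37 = -8.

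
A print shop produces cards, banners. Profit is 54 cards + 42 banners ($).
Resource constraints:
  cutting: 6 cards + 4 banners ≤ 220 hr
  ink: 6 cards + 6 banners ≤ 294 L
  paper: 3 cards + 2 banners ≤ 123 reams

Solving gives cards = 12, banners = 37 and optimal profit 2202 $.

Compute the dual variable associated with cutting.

At the optimum: cutting uses 220 of 220 (binding); ink uses 294 of 294 (binding); paper uses 110 of 123 (slack = 13).
Since paper is not tight, its dual is 0.
From A_Bᵀ y = c: 6·y_cutting + 6·y_ink = 54; 4·y_cutting + 6·y_ink = 42.
→ y_cutting = 6 and y_ink = 3.
Shadow price of cutting = 6.

6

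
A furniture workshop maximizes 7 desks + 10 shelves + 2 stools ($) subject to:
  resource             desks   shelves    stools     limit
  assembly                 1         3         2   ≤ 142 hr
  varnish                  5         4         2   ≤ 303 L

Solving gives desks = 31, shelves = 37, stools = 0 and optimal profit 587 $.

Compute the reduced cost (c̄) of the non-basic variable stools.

At the optimum: assembly uses 142 of 142 (binding); varnish uses 303 of 303 (binding).
From A_Bᵀ y = c: 1·y_assembly + 5·y_varnish = 7; 3·y_assembly + 4·y_varnish = 10.
This yields shadow prices y_assembly = 2, y_varnish = 1.
Reduced cost of stools: c₃ − yᵀa₃ = 2 − (2·2 + 1·2) = 2 − 6 = -4.

-4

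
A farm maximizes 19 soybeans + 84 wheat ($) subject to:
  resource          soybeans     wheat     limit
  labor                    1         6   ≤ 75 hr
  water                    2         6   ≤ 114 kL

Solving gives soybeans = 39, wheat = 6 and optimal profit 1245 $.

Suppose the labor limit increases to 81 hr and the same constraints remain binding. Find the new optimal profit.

1299

Both labor and water are binding at x*.
Dual feasibility on the basic columns requires 1·y_labor + 2·y_water = 19, 6·y_labor + 6·y_water = 84.
→ y_labor = 9 and y_water = 5.
Δz = y_labor·Δb = 9 × (6) = 54, so new z* = 1245 + 54 = 1299.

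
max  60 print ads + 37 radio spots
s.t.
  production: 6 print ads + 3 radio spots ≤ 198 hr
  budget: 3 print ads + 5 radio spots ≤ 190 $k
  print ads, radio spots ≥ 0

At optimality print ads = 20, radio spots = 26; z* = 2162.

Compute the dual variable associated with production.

9

Check each constraint at x*: production 198/198 (tight); budget 190/190 (tight).
Dual feasibility on the basic columns requires 6·y_production + 3·y_budget = 60, 3·y_production + 5·y_budget = 37.
Solving: y_production = 9, y_budget = 2.
Shadow price of production = 9.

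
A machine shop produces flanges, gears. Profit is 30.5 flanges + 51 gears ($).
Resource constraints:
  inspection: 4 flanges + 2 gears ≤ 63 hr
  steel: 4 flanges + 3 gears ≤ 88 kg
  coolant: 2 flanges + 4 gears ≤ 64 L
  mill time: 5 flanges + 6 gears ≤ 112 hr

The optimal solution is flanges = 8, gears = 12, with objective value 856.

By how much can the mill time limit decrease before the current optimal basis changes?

16

Binding constraints: coolant, mill time. The basis is B = [[2,4],[5,6]] with det -8.
Per unit decrease in mill time, x* moves by d = (-0.5, 0.25).
The basis stays optimal until flanges reaches 0; allowable decrease = 16 hr.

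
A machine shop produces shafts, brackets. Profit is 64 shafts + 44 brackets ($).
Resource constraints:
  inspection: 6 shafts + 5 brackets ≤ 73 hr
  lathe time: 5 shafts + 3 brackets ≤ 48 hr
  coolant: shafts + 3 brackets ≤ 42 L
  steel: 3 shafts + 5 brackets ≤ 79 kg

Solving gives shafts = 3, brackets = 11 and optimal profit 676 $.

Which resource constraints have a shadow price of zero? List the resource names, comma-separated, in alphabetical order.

inspection: 73/73 (binding)
lathe time: 48/48 (binding)
coolant: 36/42 (slack 6)
steel: 64/79 (slack 15)
By complementary slackness, a constraint with positive slack has shadow price 0 → coolant, steel.

coolant, steel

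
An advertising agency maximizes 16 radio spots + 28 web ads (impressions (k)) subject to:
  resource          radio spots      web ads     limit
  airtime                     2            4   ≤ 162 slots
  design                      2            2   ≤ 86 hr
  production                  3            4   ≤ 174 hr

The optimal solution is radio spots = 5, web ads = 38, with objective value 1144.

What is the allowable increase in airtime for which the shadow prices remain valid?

Binding constraints: airtime, design. The basis is B = [[2,4],[2,2]] with det -4.
Per unit increase in airtime, x* moves by d = (-0.5, 0.5).
The basis stays optimal until radio spots reaches 0; allowable increase = 10 slots.

10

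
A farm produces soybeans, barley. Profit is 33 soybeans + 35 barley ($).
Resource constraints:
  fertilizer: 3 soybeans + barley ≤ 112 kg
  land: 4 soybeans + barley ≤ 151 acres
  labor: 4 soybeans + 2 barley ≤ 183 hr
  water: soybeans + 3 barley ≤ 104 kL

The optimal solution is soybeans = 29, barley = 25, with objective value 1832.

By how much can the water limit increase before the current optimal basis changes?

Binding constraints: fertilizer, water. The basis is B = [[3,1],[1,3]] with det 8.
Per unit increase in water, x* moves by d = (-0.125, 0.375).
The basis stays optimal until labor becomes binding; allowable increase = 68 kL.

68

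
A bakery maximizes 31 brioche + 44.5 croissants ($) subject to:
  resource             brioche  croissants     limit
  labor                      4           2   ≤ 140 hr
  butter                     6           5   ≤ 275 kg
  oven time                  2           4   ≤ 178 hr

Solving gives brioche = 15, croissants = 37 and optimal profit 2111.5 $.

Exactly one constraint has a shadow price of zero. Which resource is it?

labor

labor: 134/140 (slack 6)
butter: 275/275 (binding)
oven time: 178/178 (binding)
By complementary slackness, a constraint with positive slack has shadow price 0 → labor.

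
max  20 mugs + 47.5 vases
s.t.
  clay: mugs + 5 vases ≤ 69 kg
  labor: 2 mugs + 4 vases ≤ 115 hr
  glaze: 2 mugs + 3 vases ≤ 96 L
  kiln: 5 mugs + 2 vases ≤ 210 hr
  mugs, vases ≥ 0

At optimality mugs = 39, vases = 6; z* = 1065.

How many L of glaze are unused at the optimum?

glaze used = 2·39 + 3·6 = 96; slack = 96 − 96 = 0.

0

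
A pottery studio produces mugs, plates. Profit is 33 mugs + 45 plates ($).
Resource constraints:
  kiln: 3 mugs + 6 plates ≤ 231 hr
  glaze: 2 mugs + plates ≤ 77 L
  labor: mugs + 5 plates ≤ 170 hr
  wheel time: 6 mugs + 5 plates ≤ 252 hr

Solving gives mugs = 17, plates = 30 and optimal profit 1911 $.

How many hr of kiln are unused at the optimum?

0

kiln used = 3·17 + 6·30 = 231; slack = 231 − 231 = 0.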